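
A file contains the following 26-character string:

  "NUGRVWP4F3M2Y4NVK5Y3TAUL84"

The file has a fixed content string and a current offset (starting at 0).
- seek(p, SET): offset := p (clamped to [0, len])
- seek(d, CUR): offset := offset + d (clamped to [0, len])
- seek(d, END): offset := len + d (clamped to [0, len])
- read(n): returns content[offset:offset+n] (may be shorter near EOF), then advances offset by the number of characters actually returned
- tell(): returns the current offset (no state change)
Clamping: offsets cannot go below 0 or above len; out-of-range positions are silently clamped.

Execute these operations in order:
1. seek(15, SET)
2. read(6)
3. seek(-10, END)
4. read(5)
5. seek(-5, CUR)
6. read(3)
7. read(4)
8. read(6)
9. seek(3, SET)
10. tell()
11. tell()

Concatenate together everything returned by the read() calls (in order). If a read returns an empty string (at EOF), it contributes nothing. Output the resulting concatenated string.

Answer: VK5Y3TK5Y3TK5Y3TAUL84

Derivation:
After 1 (seek(15, SET)): offset=15
After 2 (read(6)): returned 'VK5Y3T', offset=21
After 3 (seek(-10, END)): offset=16
After 4 (read(5)): returned 'K5Y3T', offset=21
After 5 (seek(-5, CUR)): offset=16
After 6 (read(3)): returned 'K5Y', offset=19
After 7 (read(4)): returned '3TAU', offset=23
After 8 (read(6)): returned 'L84', offset=26
After 9 (seek(3, SET)): offset=3
After 10 (tell()): offset=3
After 11 (tell()): offset=3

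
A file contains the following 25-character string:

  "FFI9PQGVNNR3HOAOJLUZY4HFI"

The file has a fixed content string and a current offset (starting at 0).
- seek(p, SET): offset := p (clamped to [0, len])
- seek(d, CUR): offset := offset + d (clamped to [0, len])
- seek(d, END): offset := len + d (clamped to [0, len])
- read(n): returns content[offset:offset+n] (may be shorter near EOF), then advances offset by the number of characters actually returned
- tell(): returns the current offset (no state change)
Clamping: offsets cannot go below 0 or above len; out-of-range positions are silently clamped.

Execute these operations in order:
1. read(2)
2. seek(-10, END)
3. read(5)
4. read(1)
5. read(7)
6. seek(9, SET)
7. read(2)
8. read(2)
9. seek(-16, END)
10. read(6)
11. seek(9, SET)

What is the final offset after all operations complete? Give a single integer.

After 1 (read(2)): returned 'FF', offset=2
After 2 (seek(-10, END)): offset=15
After 3 (read(5)): returned 'OJLUZ', offset=20
After 4 (read(1)): returned 'Y', offset=21
After 5 (read(7)): returned '4HFI', offset=25
After 6 (seek(9, SET)): offset=9
After 7 (read(2)): returned 'NR', offset=11
After 8 (read(2)): returned '3H', offset=13
After 9 (seek(-16, END)): offset=9
After 10 (read(6)): returned 'NR3HOA', offset=15
After 11 (seek(9, SET)): offset=9

Answer: 9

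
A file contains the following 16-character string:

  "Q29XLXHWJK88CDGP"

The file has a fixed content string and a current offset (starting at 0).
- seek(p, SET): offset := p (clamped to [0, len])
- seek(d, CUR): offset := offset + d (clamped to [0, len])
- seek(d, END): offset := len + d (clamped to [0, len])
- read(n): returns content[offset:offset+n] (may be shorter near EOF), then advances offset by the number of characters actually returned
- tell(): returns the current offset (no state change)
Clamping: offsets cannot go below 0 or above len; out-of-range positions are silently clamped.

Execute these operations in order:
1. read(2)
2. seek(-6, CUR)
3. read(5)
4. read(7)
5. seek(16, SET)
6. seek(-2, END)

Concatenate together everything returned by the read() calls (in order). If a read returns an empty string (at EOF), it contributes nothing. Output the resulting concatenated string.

After 1 (read(2)): returned 'Q2', offset=2
After 2 (seek(-6, CUR)): offset=0
After 3 (read(5)): returned 'Q29XL', offset=5
After 4 (read(7)): returned 'XHWJK88', offset=12
After 5 (seek(16, SET)): offset=16
After 6 (seek(-2, END)): offset=14

Answer: Q2Q29XLXHWJK88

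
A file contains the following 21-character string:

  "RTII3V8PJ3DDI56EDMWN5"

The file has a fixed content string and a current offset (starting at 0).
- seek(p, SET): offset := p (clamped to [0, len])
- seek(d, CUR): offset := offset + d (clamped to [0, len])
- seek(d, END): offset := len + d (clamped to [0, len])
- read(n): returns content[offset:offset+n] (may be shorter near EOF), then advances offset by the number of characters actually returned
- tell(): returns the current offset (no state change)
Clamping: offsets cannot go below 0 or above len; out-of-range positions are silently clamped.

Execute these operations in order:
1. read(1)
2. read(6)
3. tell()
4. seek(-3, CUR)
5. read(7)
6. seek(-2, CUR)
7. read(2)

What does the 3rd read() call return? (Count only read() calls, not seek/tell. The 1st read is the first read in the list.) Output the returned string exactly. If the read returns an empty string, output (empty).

Answer: 3V8PJ3D

Derivation:
After 1 (read(1)): returned 'R', offset=1
After 2 (read(6)): returned 'TII3V8', offset=7
After 3 (tell()): offset=7
After 4 (seek(-3, CUR)): offset=4
After 5 (read(7)): returned '3V8PJ3D', offset=11
After 6 (seek(-2, CUR)): offset=9
After 7 (read(2)): returned '3D', offset=11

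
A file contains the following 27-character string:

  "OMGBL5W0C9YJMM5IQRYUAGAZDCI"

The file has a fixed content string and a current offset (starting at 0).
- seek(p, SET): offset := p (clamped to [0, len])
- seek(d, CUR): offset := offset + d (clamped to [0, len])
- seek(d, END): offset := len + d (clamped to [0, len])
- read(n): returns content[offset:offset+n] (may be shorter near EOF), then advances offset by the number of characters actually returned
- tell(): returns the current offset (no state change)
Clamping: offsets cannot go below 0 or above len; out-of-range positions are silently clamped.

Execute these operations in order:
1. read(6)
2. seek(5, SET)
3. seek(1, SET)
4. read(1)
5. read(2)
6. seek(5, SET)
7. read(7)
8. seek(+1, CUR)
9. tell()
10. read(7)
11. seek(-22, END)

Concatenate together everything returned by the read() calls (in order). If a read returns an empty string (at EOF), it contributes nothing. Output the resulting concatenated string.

After 1 (read(6)): returned 'OMGBL5', offset=6
After 2 (seek(5, SET)): offset=5
After 3 (seek(1, SET)): offset=1
After 4 (read(1)): returned 'M', offset=2
After 5 (read(2)): returned 'GB', offset=4
After 6 (seek(5, SET)): offset=5
After 7 (read(7)): returned '5W0C9YJ', offset=12
After 8 (seek(+1, CUR)): offset=13
After 9 (tell()): offset=13
After 10 (read(7)): returned 'M5IQRYU', offset=20
After 11 (seek(-22, END)): offset=5

Answer: OMGBL5MGB5W0C9YJM5IQRYU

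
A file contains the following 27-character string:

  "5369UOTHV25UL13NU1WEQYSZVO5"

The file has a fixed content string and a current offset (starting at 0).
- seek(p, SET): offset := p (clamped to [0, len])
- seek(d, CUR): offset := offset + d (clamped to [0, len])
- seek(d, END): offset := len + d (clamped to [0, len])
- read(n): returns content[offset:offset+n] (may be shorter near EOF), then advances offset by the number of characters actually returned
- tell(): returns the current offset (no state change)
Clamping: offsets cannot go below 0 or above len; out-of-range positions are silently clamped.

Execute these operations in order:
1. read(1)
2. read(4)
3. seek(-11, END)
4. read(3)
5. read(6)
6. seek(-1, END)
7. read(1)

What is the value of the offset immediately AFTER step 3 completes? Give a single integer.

After 1 (read(1)): returned '5', offset=1
After 2 (read(4)): returned '369U', offset=5
After 3 (seek(-11, END)): offset=16

Answer: 16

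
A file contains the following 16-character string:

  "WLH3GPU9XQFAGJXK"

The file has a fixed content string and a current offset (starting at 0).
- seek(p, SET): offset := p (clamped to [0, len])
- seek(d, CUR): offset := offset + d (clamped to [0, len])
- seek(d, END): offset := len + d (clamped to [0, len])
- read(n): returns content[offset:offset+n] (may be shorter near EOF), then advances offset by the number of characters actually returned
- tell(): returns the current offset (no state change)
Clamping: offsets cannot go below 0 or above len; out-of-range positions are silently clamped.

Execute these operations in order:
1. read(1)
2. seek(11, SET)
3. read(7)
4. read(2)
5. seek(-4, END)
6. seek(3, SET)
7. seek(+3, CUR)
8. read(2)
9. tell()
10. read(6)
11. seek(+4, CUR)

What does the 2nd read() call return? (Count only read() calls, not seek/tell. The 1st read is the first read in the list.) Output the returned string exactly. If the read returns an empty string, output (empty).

After 1 (read(1)): returned 'W', offset=1
After 2 (seek(11, SET)): offset=11
After 3 (read(7)): returned 'AGJXK', offset=16
After 4 (read(2)): returned '', offset=16
After 5 (seek(-4, END)): offset=12
After 6 (seek(3, SET)): offset=3
After 7 (seek(+3, CUR)): offset=6
After 8 (read(2)): returned 'U9', offset=8
After 9 (tell()): offset=8
After 10 (read(6)): returned 'XQFAGJ', offset=14
After 11 (seek(+4, CUR)): offset=16

Answer: AGJXK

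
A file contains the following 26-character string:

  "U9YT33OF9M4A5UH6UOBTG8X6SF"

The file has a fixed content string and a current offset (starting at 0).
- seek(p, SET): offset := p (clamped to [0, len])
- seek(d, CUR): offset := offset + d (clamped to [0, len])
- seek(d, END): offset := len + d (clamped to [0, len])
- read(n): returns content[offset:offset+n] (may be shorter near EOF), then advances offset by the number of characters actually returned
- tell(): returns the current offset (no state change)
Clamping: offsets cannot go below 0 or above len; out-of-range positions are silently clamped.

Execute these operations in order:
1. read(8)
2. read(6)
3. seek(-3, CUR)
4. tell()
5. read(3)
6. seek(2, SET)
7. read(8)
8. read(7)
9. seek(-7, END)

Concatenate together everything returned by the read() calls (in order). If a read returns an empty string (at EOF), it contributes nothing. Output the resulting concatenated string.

After 1 (read(8)): returned 'U9YT33OF', offset=8
After 2 (read(6)): returned '9M4A5U', offset=14
After 3 (seek(-3, CUR)): offset=11
After 4 (tell()): offset=11
After 5 (read(3)): returned 'A5U', offset=14
After 6 (seek(2, SET)): offset=2
After 7 (read(8)): returned 'YT33OF9M', offset=10
After 8 (read(7)): returned '4A5UH6U', offset=17
After 9 (seek(-7, END)): offset=19

Answer: U9YT33OF9M4A5UA5UYT33OF9M4A5UH6U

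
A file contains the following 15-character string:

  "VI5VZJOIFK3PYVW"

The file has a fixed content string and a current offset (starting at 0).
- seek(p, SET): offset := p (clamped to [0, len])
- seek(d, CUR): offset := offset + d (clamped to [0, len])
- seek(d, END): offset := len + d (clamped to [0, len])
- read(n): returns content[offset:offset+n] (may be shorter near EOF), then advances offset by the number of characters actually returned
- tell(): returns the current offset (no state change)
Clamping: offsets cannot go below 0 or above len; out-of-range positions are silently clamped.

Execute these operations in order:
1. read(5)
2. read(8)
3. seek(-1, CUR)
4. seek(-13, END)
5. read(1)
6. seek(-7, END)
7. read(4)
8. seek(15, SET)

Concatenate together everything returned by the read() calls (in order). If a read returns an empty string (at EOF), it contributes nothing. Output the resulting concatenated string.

After 1 (read(5)): returned 'VI5VZ', offset=5
After 2 (read(8)): returned 'JOIFK3PY', offset=13
After 3 (seek(-1, CUR)): offset=12
After 4 (seek(-13, END)): offset=2
After 5 (read(1)): returned '5', offset=3
After 6 (seek(-7, END)): offset=8
After 7 (read(4)): returned 'FK3P', offset=12
After 8 (seek(15, SET)): offset=15

Answer: VI5VZJOIFK3PY5FK3P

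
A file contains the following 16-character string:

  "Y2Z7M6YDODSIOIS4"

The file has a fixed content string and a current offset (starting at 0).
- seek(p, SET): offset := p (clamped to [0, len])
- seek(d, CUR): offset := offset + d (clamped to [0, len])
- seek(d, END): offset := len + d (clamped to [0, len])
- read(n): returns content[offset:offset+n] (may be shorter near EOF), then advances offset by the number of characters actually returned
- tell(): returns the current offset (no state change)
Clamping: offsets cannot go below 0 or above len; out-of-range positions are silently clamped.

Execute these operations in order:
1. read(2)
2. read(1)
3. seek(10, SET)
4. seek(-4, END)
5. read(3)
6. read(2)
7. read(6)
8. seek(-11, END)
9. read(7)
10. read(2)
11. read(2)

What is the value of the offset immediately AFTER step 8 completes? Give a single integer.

After 1 (read(2)): returned 'Y2', offset=2
After 2 (read(1)): returned 'Z', offset=3
After 3 (seek(10, SET)): offset=10
After 4 (seek(-4, END)): offset=12
After 5 (read(3)): returned 'OIS', offset=15
After 6 (read(2)): returned '4', offset=16
After 7 (read(6)): returned '', offset=16
After 8 (seek(-11, END)): offset=5

Answer: 5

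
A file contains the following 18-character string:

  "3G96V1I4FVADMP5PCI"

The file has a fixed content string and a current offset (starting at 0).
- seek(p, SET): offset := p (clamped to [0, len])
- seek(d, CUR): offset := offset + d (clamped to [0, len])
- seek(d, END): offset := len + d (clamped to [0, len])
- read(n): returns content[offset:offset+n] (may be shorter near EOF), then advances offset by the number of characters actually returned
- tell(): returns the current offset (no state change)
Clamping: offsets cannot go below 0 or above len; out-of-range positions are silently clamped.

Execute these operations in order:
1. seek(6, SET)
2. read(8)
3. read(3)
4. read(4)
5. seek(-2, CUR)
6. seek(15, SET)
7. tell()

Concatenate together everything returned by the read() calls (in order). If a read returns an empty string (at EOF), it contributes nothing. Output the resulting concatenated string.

Answer: I4FVADMP5PCI

Derivation:
After 1 (seek(6, SET)): offset=6
After 2 (read(8)): returned 'I4FVADMP', offset=14
After 3 (read(3)): returned '5PC', offset=17
After 4 (read(4)): returned 'I', offset=18
After 5 (seek(-2, CUR)): offset=16
After 6 (seek(15, SET)): offset=15
After 7 (tell()): offset=15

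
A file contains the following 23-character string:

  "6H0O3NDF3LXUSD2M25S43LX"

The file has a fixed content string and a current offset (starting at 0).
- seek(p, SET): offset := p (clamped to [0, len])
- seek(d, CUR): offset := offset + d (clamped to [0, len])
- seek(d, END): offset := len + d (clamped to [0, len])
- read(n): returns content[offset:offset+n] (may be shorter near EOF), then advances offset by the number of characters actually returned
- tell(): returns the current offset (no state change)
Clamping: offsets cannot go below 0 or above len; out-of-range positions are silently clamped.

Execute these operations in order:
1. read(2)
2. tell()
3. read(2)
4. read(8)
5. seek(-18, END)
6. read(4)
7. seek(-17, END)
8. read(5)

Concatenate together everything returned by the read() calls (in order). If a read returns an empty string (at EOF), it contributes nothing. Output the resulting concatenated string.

After 1 (read(2)): returned '6H', offset=2
After 2 (tell()): offset=2
After 3 (read(2)): returned '0O', offset=4
After 4 (read(8)): returned '3NDF3LXU', offset=12
After 5 (seek(-18, END)): offset=5
After 6 (read(4)): returned 'NDF3', offset=9
After 7 (seek(-17, END)): offset=6
After 8 (read(5)): returned 'DF3LX', offset=11

Answer: 6H0O3NDF3LXUNDF3DF3LX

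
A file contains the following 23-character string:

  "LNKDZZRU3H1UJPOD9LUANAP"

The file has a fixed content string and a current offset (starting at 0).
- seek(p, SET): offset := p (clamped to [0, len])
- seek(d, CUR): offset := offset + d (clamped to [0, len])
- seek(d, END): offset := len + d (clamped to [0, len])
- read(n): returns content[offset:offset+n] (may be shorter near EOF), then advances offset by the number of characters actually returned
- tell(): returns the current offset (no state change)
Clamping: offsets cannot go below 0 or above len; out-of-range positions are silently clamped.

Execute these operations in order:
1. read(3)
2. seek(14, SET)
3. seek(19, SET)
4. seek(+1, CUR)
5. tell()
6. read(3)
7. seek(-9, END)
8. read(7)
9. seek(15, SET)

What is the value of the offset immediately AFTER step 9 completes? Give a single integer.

Answer: 15

Derivation:
After 1 (read(3)): returned 'LNK', offset=3
After 2 (seek(14, SET)): offset=14
After 3 (seek(19, SET)): offset=19
After 4 (seek(+1, CUR)): offset=20
After 5 (tell()): offset=20
After 6 (read(3)): returned 'NAP', offset=23
After 7 (seek(-9, END)): offset=14
After 8 (read(7)): returned 'OD9LUAN', offset=21
After 9 (seek(15, SET)): offset=15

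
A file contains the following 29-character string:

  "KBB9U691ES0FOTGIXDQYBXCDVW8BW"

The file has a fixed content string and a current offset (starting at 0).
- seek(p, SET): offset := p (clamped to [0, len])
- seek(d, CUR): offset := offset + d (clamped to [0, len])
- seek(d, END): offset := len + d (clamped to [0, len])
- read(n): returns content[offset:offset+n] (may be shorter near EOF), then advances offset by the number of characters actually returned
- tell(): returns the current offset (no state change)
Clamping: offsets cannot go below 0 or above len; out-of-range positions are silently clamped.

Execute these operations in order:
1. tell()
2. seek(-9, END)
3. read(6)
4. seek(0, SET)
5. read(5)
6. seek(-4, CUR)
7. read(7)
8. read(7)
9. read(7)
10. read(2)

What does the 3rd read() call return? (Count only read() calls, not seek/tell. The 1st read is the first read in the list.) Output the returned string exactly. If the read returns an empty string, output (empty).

Answer: BB9U691

Derivation:
After 1 (tell()): offset=0
After 2 (seek(-9, END)): offset=20
After 3 (read(6)): returned 'BXCDVW', offset=26
After 4 (seek(0, SET)): offset=0
After 5 (read(5)): returned 'KBB9U', offset=5
After 6 (seek(-4, CUR)): offset=1
After 7 (read(7)): returned 'BB9U691', offset=8
After 8 (read(7)): returned 'ES0FOTG', offset=15
After 9 (read(7)): returned 'IXDQYBX', offset=22
After 10 (read(2)): returned 'CD', offset=24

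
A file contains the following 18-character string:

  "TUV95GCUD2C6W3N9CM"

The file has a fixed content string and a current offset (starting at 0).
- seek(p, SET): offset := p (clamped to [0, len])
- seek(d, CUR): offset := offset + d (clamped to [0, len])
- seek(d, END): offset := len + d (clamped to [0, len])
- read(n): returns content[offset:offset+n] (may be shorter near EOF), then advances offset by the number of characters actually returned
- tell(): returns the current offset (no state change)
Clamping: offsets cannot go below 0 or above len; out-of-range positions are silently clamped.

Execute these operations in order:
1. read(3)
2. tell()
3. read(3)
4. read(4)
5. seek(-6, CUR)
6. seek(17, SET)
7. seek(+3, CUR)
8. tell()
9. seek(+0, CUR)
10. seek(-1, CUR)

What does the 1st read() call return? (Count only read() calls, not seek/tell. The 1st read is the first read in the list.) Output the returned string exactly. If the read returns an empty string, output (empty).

After 1 (read(3)): returned 'TUV', offset=3
After 2 (tell()): offset=3
After 3 (read(3)): returned '95G', offset=6
After 4 (read(4)): returned 'CUD2', offset=10
After 5 (seek(-6, CUR)): offset=4
After 6 (seek(17, SET)): offset=17
After 7 (seek(+3, CUR)): offset=18
After 8 (tell()): offset=18
After 9 (seek(+0, CUR)): offset=18
After 10 (seek(-1, CUR)): offset=17

Answer: TUV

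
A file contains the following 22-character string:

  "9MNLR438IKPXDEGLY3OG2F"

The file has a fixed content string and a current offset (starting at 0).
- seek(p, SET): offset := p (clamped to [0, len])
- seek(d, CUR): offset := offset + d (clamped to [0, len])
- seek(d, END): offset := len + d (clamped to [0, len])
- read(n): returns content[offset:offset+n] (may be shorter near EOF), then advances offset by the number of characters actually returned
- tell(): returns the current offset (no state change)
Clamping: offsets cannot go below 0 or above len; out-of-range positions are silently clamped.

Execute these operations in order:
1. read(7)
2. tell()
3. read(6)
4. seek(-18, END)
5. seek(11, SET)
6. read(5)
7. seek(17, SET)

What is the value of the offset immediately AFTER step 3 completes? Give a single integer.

After 1 (read(7)): returned '9MNLR43', offset=7
After 2 (tell()): offset=7
After 3 (read(6)): returned '8IKPXD', offset=13

Answer: 13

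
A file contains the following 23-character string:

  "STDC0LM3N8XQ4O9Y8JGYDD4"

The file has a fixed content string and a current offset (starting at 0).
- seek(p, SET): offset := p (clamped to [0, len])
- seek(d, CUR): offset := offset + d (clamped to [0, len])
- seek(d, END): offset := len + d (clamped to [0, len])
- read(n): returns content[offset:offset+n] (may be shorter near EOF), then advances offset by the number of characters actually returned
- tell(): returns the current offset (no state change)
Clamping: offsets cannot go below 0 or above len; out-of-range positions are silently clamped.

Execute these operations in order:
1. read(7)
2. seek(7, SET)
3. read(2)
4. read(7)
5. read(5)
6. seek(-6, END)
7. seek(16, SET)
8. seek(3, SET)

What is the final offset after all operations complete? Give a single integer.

After 1 (read(7)): returned 'STDC0LM', offset=7
After 2 (seek(7, SET)): offset=7
After 3 (read(2)): returned '3N', offset=9
After 4 (read(7)): returned '8XQ4O9Y', offset=16
After 5 (read(5)): returned '8JGYD', offset=21
After 6 (seek(-6, END)): offset=17
After 7 (seek(16, SET)): offset=16
After 8 (seek(3, SET)): offset=3

Answer: 3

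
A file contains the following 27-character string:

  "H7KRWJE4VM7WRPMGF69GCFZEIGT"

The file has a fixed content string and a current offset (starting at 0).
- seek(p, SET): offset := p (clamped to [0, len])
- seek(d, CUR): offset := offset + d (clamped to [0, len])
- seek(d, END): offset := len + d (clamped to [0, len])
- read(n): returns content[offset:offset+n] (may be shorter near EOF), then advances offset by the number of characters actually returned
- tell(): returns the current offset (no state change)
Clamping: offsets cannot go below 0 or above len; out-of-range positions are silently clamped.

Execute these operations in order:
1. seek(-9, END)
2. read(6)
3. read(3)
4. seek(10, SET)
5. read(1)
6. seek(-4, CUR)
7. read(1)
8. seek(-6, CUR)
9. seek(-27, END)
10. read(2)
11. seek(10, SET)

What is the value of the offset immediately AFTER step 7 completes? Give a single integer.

Answer: 8

Derivation:
After 1 (seek(-9, END)): offset=18
After 2 (read(6)): returned '9GCFZE', offset=24
After 3 (read(3)): returned 'IGT', offset=27
After 4 (seek(10, SET)): offset=10
After 5 (read(1)): returned '7', offset=11
After 6 (seek(-4, CUR)): offset=7
After 7 (read(1)): returned '4', offset=8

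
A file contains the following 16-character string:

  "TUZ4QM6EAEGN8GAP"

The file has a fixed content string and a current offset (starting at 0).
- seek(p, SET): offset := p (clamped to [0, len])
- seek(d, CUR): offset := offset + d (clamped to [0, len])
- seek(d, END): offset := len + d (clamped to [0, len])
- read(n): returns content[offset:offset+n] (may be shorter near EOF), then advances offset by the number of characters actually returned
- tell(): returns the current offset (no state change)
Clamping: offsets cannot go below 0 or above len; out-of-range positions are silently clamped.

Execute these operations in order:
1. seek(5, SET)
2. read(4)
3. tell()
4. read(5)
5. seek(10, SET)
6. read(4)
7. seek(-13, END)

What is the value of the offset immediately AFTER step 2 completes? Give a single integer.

Answer: 9

Derivation:
After 1 (seek(5, SET)): offset=5
After 2 (read(4)): returned 'M6EA', offset=9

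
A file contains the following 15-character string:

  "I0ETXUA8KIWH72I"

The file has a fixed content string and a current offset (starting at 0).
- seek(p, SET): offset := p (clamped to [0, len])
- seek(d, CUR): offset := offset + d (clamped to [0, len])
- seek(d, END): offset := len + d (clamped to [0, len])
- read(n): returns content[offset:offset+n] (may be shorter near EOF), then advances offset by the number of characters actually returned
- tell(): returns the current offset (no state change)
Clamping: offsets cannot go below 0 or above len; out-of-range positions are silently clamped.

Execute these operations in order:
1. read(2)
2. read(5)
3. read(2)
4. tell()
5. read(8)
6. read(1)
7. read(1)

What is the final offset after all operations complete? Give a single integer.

Answer: 15

Derivation:
After 1 (read(2)): returned 'I0', offset=2
After 2 (read(5)): returned 'ETXUA', offset=7
After 3 (read(2)): returned '8K', offset=9
After 4 (tell()): offset=9
After 5 (read(8)): returned 'IWH72I', offset=15
After 6 (read(1)): returned '', offset=15
After 7 (read(1)): returned '', offset=15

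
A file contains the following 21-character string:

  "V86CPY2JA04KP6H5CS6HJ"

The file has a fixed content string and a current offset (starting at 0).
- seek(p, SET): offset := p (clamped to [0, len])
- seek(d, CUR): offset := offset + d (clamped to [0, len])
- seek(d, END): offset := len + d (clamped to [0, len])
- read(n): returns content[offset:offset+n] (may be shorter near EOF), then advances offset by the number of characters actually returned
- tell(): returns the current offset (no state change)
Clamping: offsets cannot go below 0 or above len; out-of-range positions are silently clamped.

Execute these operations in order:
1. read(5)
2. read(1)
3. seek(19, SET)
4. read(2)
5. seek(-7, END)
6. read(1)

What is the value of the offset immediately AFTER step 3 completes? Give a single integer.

Answer: 19

Derivation:
After 1 (read(5)): returned 'V86CP', offset=5
After 2 (read(1)): returned 'Y', offset=6
After 3 (seek(19, SET)): offset=19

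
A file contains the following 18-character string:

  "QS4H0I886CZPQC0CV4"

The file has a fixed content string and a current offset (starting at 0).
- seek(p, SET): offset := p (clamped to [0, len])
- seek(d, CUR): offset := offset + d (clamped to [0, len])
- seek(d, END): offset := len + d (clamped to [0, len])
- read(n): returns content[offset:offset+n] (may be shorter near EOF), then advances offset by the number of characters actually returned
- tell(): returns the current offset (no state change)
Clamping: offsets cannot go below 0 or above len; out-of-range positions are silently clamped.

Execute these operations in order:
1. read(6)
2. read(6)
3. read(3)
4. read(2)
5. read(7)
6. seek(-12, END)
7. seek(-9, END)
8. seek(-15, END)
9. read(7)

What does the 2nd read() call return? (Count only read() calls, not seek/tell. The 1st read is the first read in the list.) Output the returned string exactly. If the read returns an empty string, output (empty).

Answer: 886CZP

Derivation:
After 1 (read(6)): returned 'QS4H0I', offset=6
After 2 (read(6)): returned '886CZP', offset=12
After 3 (read(3)): returned 'QC0', offset=15
After 4 (read(2)): returned 'CV', offset=17
After 5 (read(7)): returned '4', offset=18
After 6 (seek(-12, END)): offset=6
After 7 (seek(-9, END)): offset=9
After 8 (seek(-15, END)): offset=3
After 9 (read(7)): returned 'H0I886C', offset=10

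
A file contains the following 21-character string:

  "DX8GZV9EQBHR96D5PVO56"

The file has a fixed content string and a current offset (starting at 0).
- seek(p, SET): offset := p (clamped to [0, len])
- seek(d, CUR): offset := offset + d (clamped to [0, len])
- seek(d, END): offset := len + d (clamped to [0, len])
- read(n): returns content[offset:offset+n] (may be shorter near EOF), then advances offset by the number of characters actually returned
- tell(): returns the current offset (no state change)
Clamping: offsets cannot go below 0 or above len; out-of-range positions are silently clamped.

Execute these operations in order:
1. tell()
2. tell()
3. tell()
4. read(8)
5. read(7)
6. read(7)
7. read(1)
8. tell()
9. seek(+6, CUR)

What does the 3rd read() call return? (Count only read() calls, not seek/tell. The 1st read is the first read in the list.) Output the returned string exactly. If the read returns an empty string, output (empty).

After 1 (tell()): offset=0
After 2 (tell()): offset=0
After 3 (tell()): offset=0
After 4 (read(8)): returned 'DX8GZV9E', offset=8
After 5 (read(7)): returned 'QBHR96D', offset=15
After 6 (read(7)): returned '5PVO56', offset=21
After 7 (read(1)): returned '', offset=21
After 8 (tell()): offset=21
After 9 (seek(+6, CUR)): offset=21

Answer: 5PVO56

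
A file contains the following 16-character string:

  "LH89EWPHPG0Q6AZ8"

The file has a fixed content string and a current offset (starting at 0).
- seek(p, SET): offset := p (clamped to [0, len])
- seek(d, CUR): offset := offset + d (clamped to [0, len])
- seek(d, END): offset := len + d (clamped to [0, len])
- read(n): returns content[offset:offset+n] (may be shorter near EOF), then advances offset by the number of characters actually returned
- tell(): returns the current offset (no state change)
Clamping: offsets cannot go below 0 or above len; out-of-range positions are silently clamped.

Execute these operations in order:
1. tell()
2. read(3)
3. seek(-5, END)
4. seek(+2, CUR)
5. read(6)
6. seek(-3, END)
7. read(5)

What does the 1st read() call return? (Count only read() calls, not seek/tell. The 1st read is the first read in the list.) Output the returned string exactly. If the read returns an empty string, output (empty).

After 1 (tell()): offset=0
After 2 (read(3)): returned 'LH8', offset=3
After 3 (seek(-5, END)): offset=11
After 4 (seek(+2, CUR)): offset=13
After 5 (read(6)): returned 'AZ8', offset=16
After 6 (seek(-3, END)): offset=13
After 7 (read(5)): returned 'AZ8', offset=16

Answer: LH8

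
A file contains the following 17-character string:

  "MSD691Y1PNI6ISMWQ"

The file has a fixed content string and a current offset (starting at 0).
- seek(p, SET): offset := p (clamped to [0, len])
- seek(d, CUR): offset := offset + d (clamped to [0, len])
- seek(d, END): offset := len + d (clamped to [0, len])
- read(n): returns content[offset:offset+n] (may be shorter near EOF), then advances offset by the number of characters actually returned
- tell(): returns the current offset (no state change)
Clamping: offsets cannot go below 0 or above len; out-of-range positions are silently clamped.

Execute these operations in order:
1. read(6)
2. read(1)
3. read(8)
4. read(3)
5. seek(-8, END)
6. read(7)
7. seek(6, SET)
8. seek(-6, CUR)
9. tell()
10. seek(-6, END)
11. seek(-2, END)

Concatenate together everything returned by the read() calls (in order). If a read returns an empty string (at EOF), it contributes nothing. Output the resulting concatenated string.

Answer: MSD691Y1PNI6ISMWQNI6ISMW

Derivation:
After 1 (read(6)): returned 'MSD691', offset=6
After 2 (read(1)): returned 'Y', offset=7
After 3 (read(8)): returned '1PNI6ISM', offset=15
After 4 (read(3)): returned 'WQ', offset=17
After 5 (seek(-8, END)): offset=9
After 6 (read(7)): returned 'NI6ISMW', offset=16
After 7 (seek(6, SET)): offset=6
After 8 (seek(-6, CUR)): offset=0
After 9 (tell()): offset=0
After 10 (seek(-6, END)): offset=11
After 11 (seek(-2, END)): offset=15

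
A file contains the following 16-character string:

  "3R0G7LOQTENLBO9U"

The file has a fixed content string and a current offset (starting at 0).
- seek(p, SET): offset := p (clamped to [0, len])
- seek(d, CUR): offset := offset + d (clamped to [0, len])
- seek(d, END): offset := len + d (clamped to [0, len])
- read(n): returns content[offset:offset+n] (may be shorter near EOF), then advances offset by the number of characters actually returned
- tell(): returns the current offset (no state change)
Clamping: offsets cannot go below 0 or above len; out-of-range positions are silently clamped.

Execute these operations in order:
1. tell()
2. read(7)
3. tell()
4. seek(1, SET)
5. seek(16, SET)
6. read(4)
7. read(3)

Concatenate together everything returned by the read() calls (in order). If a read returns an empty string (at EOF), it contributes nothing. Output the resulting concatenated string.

Answer: 3R0G7LO

Derivation:
After 1 (tell()): offset=0
After 2 (read(7)): returned '3R0G7LO', offset=7
After 3 (tell()): offset=7
After 4 (seek(1, SET)): offset=1
After 5 (seek(16, SET)): offset=16
After 6 (read(4)): returned '', offset=16
After 7 (read(3)): returned '', offset=16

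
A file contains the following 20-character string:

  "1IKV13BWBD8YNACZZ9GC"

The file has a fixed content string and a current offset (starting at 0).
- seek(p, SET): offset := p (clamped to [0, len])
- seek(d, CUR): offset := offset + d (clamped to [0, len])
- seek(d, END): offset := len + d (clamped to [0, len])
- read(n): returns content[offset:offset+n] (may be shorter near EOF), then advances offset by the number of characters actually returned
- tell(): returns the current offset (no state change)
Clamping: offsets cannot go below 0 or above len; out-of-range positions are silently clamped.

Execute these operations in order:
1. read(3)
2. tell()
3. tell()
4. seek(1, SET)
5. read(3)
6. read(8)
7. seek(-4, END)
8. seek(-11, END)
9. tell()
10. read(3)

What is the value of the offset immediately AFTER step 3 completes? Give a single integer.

After 1 (read(3)): returned '1IK', offset=3
After 2 (tell()): offset=3
After 3 (tell()): offset=3

Answer: 3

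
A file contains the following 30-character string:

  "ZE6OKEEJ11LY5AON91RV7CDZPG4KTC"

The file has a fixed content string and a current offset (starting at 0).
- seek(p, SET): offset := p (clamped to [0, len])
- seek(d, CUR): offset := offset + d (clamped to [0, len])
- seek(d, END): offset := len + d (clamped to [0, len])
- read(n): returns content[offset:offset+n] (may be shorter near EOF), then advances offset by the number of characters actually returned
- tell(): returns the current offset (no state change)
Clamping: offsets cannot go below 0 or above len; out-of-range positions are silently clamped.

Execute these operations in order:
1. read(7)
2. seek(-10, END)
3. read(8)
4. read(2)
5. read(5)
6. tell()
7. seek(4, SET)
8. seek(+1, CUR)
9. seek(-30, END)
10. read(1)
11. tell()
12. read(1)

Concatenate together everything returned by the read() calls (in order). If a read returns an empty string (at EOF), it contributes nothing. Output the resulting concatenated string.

After 1 (read(7)): returned 'ZE6OKEE', offset=7
After 2 (seek(-10, END)): offset=20
After 3 (read(8)): returned '7CDZPG4K', offset=28
After 4 (read(2)): returned 'TC', offset=30
After 5 (read(5)): returned '', offset=30
After 6 (tell()): offset=30
After 7 (seek(4, SET)): offset=4
After 8 (seek(+1, CUR)): offset=5
After 9 (seek(-30, END)): offset=0
After 10 (read(1)): returned 'Z', offset=1
After 11 (tell()): offset=1
After 12 (read(1)): returned 'E', offset=2

Answer: ZE6OKEE7CDZPG4KTCZE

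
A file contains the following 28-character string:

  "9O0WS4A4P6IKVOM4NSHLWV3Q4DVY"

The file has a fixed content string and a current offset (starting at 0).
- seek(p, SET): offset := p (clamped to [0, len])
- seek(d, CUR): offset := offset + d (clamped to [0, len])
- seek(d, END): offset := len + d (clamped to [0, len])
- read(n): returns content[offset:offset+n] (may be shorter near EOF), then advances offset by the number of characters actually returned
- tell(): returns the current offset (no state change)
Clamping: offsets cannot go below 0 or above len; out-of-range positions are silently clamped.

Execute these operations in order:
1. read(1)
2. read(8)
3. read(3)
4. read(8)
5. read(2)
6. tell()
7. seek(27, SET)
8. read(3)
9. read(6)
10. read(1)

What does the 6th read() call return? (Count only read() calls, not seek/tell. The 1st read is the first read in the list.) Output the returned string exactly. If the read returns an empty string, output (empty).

Answer: Y

Derivation:
After 1 (read(1)): returned '9', offset=1
After 2 (read(8)): returned 'O0WS4A4P', offset=9
After 3 (read(3)): returned '6IK', offset=12
After 4 (read(8)): returned 'VOM4NSHL', offset=20
After 5 (read(2)): returned 'WV', offset=22
After 6 (tell()): offset=22
After 7 (seek(27, SET)): offset=27
After 8 (read(3)): returned 'Y', offset=28
After 9 (read(6)): returned '', offset=28
After 10 (read(1)): returned '', offset=28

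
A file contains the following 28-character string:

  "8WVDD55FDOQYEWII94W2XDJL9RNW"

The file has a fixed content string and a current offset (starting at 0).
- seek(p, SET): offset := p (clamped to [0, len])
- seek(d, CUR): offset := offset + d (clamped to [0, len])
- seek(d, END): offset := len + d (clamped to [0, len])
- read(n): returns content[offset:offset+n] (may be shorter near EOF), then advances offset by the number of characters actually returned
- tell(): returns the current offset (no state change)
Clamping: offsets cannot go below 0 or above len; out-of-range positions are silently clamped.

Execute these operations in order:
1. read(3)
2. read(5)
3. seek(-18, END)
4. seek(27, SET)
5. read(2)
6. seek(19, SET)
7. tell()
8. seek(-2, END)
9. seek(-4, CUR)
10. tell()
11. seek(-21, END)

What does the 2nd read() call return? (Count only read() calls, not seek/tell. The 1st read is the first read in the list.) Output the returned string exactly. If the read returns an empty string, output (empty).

After 1 (read(3)): returned '8WV', offset=3
After 2 (read(5)): returned 'DD55F', offset=8
After 3 (seek(-18, END)): offset=10
After 4 (seek(27, SET)): offset=27
After 5 (read(2)): returned 'W', offset=28
After 6 (seek(19, SET)): offset=19
After 7 (tell()): offset=19
After 8 (seek(-2, END)): offset=26
After 9 (seek(-4, CUR)): offset=22
After 10 (tell()): offset=22
After 11 (seek(-21, END)): offset=7

Answer: DD55F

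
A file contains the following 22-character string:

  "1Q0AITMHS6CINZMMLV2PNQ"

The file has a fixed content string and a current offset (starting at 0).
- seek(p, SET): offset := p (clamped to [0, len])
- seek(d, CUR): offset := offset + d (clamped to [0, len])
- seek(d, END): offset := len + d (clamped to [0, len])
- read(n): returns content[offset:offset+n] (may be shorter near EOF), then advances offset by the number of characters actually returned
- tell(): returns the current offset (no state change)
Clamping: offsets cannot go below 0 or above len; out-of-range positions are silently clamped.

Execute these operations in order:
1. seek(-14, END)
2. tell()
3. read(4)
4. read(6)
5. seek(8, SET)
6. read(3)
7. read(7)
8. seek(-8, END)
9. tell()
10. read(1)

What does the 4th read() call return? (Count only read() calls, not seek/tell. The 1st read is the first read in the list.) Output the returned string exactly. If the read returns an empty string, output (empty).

After 1 (seek(-14, END)): offset=8
After 2 (tell()): offset=8
After 3 (read(4)): returned 'S6CI', offset=12
After 4 (read(6)): returned 'NZMMLV', offset=18
After 5 (seek(8, SET)): offset=8
After 6 (read(3)): returned 'S6C', offset=11
After 7 (read(7)): returned 'INZMMLV', offset=18
After 8 (seek(-8, END)): offset=14
After 9 (tell()): offset=14
After 10 (read(1)): returned 'M', offset=15

Answer: INZMMLV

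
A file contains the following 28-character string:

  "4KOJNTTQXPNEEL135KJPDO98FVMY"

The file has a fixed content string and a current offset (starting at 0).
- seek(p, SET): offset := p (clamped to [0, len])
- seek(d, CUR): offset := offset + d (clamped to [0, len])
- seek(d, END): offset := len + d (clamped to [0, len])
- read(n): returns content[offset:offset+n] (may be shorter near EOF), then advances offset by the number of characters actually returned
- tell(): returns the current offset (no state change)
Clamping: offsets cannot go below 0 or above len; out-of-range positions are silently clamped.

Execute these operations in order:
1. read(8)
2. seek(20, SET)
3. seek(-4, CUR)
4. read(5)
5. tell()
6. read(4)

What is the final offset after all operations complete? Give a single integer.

After 1 (read(8)): returned '4KOJNTTQ', offset=8
After 2 (seek(20, SET)): offset=20
After 3 (seek(-4, CUR)): offset=16
After 4 (read(5)): returned '5KJPD', offset=21
After 5 (tell()): offset=21
After 6 (read(4)): returned 'O98F', offset=25

Answer: 25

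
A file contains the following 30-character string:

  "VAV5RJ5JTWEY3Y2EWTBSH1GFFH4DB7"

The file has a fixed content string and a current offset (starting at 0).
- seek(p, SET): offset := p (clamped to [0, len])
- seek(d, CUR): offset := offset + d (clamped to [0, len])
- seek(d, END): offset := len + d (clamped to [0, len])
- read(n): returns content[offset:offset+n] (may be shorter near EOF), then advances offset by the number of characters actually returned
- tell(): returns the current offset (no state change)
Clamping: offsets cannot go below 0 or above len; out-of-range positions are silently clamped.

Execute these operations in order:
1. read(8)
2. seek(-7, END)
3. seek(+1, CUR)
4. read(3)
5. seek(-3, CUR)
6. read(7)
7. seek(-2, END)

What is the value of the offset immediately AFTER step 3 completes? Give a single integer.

Answer: 24

Derivation:
After 1 (read(8)): returned 'VAV5RJ5J', offset=8
After 2 (seek(-7, END)): offset=23
After 3 (seek(+1, CUR)): offset=24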